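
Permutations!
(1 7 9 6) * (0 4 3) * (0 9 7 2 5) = [4, 2, 5, 9, 3, 0, 1, 7, 8, 6] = (0 4 3 9 6 1 2 5)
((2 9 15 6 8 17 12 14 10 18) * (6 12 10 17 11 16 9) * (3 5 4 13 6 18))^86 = ((2 18)(3 5 4 13 6 8 11 16 9 15 12 14 17 10))^86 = (18)(3 4 6 11 9 12 17)(5 13 8 16 15 14 10)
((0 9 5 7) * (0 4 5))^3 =(0 9)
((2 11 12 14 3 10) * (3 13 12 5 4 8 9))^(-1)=((2 11 5 4 8 9 3 10)(12 14 13))^(-1)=(2 10 3 9 8 4 5 11)(12 13 14)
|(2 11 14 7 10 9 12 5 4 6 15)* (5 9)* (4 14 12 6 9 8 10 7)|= |(2 11 12 8 10 5 14 4 9 6 15)|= 11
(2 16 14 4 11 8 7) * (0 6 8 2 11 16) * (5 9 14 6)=[5, 1, 0, 3, 16, 9, 8, 11, 7, 14, 10, 2, 12, 13, 4, 15, 6]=(0 5 9 14 4 16 6 8 7 11 2)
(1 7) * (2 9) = (1 7)(2 9) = [0, 7, 9, 3, 4, 5, 6, 1, 8, 2]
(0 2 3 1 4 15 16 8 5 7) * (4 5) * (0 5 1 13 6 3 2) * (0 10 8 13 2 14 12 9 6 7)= (0 10 8 4 15 16 13 7 5)(2 14 12 9 6 3)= [10, 1, 14, 2, 15, 0, 3, 5, 4, 6, 8, 11, 9, 7, 12, 16, 13]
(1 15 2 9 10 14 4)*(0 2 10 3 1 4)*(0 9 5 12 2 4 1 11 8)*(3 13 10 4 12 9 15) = (0 12 2 5 9 13 10 14 15 4 1 3 11 8) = [12, 3, 5, 11, 1, 9, 6, 7, 0, 13, 14, 8, 2, 10, 15, 4]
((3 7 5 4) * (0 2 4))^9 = (0 3)(2 7)(4 5) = ((0 2 4 3 7 5))^9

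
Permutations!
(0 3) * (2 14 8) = [3, 1, 14, 0, 4, 5, 6, 7, 2, 9, 10, 11, 12, 13, 8] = (0 3)(2 14 8)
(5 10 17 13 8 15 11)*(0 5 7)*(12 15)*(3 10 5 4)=(0 4 3 10 17 13 8 12 15 11 7)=[4, 1, 2, 10, 3, 5, 6, 0, 12, 9, 17, 7, 15, 8, 14, 11, 16, 13]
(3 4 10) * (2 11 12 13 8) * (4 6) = [0, 1, 11, 6, 10, 5, 4, 7, 2, 9, 3, 12, 13, 8] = (2 11 12 13 8)(3 6 4 10)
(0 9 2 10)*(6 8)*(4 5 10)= (0 9 2 4 5 10)(6 8)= [9, 1, 4, 3, 5, 10, 8, 7, 6, 2, 0]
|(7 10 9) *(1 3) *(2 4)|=6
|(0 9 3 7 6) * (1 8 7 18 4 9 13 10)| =28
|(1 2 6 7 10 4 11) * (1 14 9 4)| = 20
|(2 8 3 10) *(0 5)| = |(0 5)(2 8 3 10)| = 4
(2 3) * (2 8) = (2 3 8) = [0, 1, 3, 8, 4, 5, 6, 7, 2]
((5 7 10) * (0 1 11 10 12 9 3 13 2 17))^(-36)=((0 1 11 10 5 7 12 9 3 13 2 17))^(-36)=(17)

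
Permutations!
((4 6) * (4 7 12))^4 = (12)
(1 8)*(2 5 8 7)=[0, 7, 5, 3, 4, 8, 6, 2, 1]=(1 7 2 5 8)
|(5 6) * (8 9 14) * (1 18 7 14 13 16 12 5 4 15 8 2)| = 45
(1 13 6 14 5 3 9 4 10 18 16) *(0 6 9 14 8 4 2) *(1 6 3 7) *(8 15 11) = (0 3 14 5 7 1 13 9 2)(4 10 18 16 6 15 11 8) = [3, 13, 0, 14, 10, 7, 15, 1, 4, 2, 18, 8, 12, 9, 5, 11, 6, 17, 16]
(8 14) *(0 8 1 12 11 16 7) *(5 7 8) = [5, 12, 2, 3, 4, 7, 6, 0, 14, 9, 10, 16, 11, 13, 1, 15, 8] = (0 5 7)(1 12 11 16 8 14)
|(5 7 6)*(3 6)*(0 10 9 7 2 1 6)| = |(0 10 9 7 3)(1 6 5 2)| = 20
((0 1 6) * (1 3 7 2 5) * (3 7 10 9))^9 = (10)(0 5)(1 7)(2 6)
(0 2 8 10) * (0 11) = [2, 1, 8, 3, 4, 5, 6, 7, 10, 9, 11, 0] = (0 2 8 10 11)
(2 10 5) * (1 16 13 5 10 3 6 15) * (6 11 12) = [0, 16, 3, 11, 4, 2, 15, 7, 8, 9, 10, 12, 6, 5, 14, 1, 13] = (1 16 13 5 2 3 11 12 6 15)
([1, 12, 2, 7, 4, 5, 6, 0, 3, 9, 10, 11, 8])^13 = (0 1 12 8 3 7)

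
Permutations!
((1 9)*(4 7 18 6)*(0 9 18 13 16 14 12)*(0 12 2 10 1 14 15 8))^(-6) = (0 4 14 13 10 15 18)(1 8 6 9 7 2 16)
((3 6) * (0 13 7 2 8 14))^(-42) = (14)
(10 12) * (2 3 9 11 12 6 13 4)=[0, 1, 3, 9, 2, 5, 13, 7, 8, 11, 6, 12, 10, 4]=(2 3 9 11 12 10 6 13 4)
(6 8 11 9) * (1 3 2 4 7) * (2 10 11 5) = (1 3 10 11 9 6 8 5 2 4 7) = [0, 3, 4, 10, 7, 2, 8, 1, 5, 6, 11, 9]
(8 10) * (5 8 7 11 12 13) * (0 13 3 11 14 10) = (0 13 5 8)(3 11 12)(7 14 10) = [13, 1, 2, 11, 4, 8, 6, 14, 0, 9, 7, 12, 3, 5, 10]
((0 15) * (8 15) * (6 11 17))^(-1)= ((0 8 15)(6 11 17))^(-1)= (0 15 8)(6 17 11)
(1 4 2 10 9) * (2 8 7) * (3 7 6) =(1 4 8 6 3 7 2 10 9) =[0, 4, 10, 7, 8, 5, 3, 2, 6, 1, 9]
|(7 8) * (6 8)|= |(6 8 7)|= 3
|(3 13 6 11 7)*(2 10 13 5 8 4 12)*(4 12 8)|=11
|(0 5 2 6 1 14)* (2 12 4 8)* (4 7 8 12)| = |(0 5 4 12 7 8 2 6 1 14)| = 10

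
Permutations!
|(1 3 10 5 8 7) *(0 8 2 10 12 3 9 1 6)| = |(0 8 7 6)(1 9)(2 10 5)(3 12)| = 12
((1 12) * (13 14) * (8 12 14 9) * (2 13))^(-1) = (1 12 8 9 13 2 14)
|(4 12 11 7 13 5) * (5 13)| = 5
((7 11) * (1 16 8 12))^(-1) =((1 16 8 12)(7 11))^(-1) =(1 12 8 16)(7 11)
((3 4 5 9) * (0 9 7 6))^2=(0 3 5 6 9 4 7)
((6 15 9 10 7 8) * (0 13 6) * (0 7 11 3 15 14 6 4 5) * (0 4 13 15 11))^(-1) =(0 10 9 15)(3 11)(4 5)(6 14)(7 8)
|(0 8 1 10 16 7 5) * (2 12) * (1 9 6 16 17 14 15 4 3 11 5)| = 30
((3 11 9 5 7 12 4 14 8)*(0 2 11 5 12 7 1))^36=(0 9 14 5 2 12 8 1 11 4 3)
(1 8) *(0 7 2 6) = (0 7 2 6)(1 8) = [7, 8, 6, 3, 4, 5, 0, 2, 1]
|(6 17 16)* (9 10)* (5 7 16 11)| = 6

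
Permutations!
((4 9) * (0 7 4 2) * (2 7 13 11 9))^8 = ((0 13 11 9 7 4 2))^8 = (0 13 11 9 7 4 2)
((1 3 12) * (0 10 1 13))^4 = ((0 10 1 3 12 13))^4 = (0 12 1)(3 10 13)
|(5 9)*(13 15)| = 2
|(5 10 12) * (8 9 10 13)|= |(5 13 8 9 10 12)|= 6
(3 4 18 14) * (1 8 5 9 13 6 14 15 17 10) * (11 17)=(1 8 5 9 13 6 14 3 4 18 15 11 17 10)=[0, 8, 2, 4, 18, 9, 14, 7, 5, 13, 1, 17, 12, 6, 3, 11, 16, 10, 15]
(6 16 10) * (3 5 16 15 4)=(3 5 16 10 6 15 4)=[0, 1, 2, 5, 3, 16, 15, 7, 8, 9, 6, 11, 12, 13, 14, 4, 10]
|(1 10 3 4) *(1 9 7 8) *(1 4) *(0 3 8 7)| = 7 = |(0 3 1 10 8 4 9)|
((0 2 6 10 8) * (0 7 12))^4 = ((0 2 6 10 8 7 12))^4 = (0 8 2 7 6 12 10)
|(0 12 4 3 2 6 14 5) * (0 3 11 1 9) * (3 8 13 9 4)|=|(0 12 3 2 6 14 5 8 13 9)(1 4 11)|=30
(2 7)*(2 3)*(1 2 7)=(1 2)(3 7)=[0, 2, 1, 7, 4, 5, 6, 3]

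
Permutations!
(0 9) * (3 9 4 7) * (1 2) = [4, 2, 1, 9, 7, 5, 6, 3, 8, 0] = (0 4 7 3 9)(1 2)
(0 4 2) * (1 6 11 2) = (0 4 1 6 11 2) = [4, 6, 0, 3, 1, 5, 11, 7, 8, 9, 10, 2]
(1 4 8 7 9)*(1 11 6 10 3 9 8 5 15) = [0, 4, 2, 9, 5, 15, 10, 8, 7, 11, 3, 6, 12, 13, 14, 1] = (1 4 5 15)(3 9 11 6 10)(7 8)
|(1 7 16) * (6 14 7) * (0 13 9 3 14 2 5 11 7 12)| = |(0 13 9 3 14 12)(1 6 2 5 11 7 16)| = 42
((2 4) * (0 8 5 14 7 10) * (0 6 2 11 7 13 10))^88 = (14)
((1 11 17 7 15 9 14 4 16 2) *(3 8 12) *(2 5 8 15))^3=((1 11 17 7 2)(3 15 9 14 4 16 5 8 12))^3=(1 7 11 2 17)(3 14 5)(4 8 15)(9 16 12)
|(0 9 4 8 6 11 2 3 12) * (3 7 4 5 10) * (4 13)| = |(0 9 5 10 3 12)(2 7 13 4 8 6 11)| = 42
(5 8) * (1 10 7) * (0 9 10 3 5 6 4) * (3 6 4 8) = (0 9 10 7 1 6 8 4)(3 5) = [9, 6, 2, 5, 0, 3, 8, 1, 4, 10, 7]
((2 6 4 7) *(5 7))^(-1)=((2 6 4 5 7))^(-1)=(2 7 5 4 6)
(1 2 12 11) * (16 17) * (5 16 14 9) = (1 2 12 11)(5 16 17 14 9) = [0, 2, 12, 3, 4, 16, 6, 7, 8, 5, 10, 1, 11, 13, 9, 15, 17, 14]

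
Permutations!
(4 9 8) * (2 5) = (2 5)(4 9 8) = [0, 1, 5, 3, 9, 2, 6, 7, 4, 8]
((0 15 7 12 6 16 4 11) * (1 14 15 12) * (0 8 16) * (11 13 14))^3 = ((0 12 6)(1 11 8 16 4 13 14 15 7))^3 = (1 16 14)(4 15 11)(7 8 13)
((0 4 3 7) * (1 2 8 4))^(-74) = (0 8 7 2 3 1 4)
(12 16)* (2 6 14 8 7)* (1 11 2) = (1 11 2 6 14 8 7)(12 16) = [0, 11, 6, 3, 4, 5, 14, 1, 7, 9, 10, 2, 16, 13, 8, 15, 12]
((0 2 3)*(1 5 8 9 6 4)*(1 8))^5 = ((0 2 3)(1 5)(4 8 9 6))^5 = (0 3 2)(1 5)(4 8 9 6)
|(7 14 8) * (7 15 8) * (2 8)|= 6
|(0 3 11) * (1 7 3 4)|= 6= |(0 4 1 7 3 11)|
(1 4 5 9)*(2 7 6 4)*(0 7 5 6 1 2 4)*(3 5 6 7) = (0 3 5 9 2 6)(1 4 7) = [3, 4, 6, 5, 7, 9, 0, 1, 8, 2]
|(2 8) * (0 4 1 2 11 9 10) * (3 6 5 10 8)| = 24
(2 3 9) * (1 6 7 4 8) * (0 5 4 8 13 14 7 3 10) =[5, 6, 10, 9, 13, 4, 3, 8, 1, 2, 0, 11, 12, 14, 7] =(0 5 4 13 14 7 8 1 6 3 9 2 10)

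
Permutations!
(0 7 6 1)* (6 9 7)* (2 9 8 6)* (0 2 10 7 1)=(0 10 7 8 6)(1 2 9)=[10, 2, 9, 3, 4, 5, 0, 8, 6, 1, 7]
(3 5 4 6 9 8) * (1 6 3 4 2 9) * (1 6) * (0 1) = [1, 0, 9, 5, 3, 2, 6, 7, 4, 8] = (0 1)(2 9 8 4 3 5)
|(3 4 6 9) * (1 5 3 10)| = 7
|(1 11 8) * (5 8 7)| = 5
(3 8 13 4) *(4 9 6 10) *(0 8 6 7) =(0 8 13 9 7)(3 6 10 4) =[8, 1, 2, 6, 3, 5, 10, 0, 13, 7, 4, 11, 12, 9]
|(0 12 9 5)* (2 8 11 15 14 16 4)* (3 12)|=|(0 3 12 9 5)(2 8 11 15 14 16 4)|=35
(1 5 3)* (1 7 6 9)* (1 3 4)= (1 5 4)(3 7 6 9)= [0, 5, 2, 7, 1, 4, 9, 6, 8, 3]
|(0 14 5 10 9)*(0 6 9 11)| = 10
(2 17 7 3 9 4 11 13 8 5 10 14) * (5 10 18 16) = (2 17 7 3 9 4 11 13 8 10 14)(5 18 16) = [0, 1, 17, 9, 11, 18, 6, 3, 10, 4, 14, 13, 12, 8, 2, 15, 5, 7, 16]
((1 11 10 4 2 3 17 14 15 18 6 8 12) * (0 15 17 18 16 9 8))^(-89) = ((0 15 16 9 8 12 1 11 10 4 2 3 18 6)(14 17))^(-89) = (0 4 8 6 10 9 18 11 16 3 1 15 2 12)(14 17)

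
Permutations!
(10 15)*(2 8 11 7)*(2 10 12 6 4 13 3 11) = (2 8)(3 11 7 10 15 12 6 4 13) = [0, 1, 8, 11, 13, 5, 4, 10, 2, 9, 15, 7, 6, 3, 14, 12]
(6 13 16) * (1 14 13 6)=(1 14 13 16)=[0, 14, 2, 3, 4, 5, 6, 7, 8, 9, 10, 11, 12, 16, 13, 15, 1]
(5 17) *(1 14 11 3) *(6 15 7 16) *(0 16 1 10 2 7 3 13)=(0 16 6 15 3 10 2 7 1 14 11 13)(5 17)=[16, 14, 7, 10, 4, 17, 15, 1, 8, 9, 2, 13, 12, 0, 11, 3, 6, 5]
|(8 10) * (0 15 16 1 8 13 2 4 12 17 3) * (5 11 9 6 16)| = |(0 15 5 11 9 6 16 1 8 10 13 2 4 12 17 3)| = 16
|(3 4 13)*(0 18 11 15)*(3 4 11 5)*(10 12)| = |(0 18 5 3 11 15)(4 13)(10 12)| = 6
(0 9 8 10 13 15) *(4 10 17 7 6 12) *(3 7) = [9, 1, 2, 7, 10, 5, 12, 6, 17, 8, 13, 11, 4, 15, 14, 0, 16, 3] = (0 9 8 17 3 7 6 12 4 10 13 15)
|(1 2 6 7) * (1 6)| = 2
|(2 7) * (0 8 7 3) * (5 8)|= 6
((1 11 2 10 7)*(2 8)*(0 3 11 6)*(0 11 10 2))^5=((0 3 10 7 1 6 11 8))^5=(0 6 10 8 1 3 11 7)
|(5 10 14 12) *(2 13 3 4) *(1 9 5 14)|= 4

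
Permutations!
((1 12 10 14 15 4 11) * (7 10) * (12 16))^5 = ((1 16 12 7 10 14 15 4 11))^5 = (1 14 16 15 12 4 7 11 10)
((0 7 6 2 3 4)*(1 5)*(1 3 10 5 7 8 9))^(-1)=(0 4 3 5 10 2 6 7 1 9 8)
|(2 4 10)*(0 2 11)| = |(0 2 4 10 11)| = 5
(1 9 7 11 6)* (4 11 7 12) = (1 9 12 4 11 6) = [0, 9, 2, 3, 11, 5, 1, 7, 8, 12, 10, 6, 4]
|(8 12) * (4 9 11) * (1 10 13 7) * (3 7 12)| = |(1 10 13 12 8 3 7)(4 9 11)| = 21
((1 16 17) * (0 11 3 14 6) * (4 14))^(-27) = ((0 11 3 4 14 6)(1 16 17))^(-27) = (17)(0 4)(3 6)(11 14)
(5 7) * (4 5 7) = [0, 1, 2, 3, 5, 4, 6, 7] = (7)(4 5)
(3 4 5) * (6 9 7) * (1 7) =(1 7 6 9)(3 4 5) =[0, 7, 2, 4, 5, 3, 9, 6, 8, 1]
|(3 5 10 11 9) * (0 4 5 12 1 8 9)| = 5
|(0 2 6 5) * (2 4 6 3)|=4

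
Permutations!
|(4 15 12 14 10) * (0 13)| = 10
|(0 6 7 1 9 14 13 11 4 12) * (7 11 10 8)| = 35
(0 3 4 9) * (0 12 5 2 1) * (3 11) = (0 11 3 4 9 12 5 2 1) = [11, 0, 1, 4, 9, 2, 6, 7, 8, 12, 10, 3, 5]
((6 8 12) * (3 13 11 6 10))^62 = (3 10 12 8 6 11 13) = ((3 13 11 6 8 12 10))^62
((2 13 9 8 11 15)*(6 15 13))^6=((2 6 15)(8 11 13 9))^6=(15)(8 13)(9 11)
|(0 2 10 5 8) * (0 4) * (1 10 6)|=8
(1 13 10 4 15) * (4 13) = [0, 4, 2, 3, 15, 5, 6, 7, 8, 9, 13, 11, 12, 10, 14, 1] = (1 4 15)(10 13)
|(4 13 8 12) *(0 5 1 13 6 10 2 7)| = 11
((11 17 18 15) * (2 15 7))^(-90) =((2 15 11 17 18 7))^(-90) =(18)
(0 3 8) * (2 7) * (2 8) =(0 3 2 7 8) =[3, 1, 7, 2, 4, 5, 6, 8, 0]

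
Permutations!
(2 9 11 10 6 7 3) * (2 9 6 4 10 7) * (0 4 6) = (0 4 10 6 2)(3 9 11 7) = [4, 1, 0, 9, 10, 5, 2, 3, 8, 11, 6, 7]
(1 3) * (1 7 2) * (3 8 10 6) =(1 8 10 6 3 7 2) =[0, 8, 1, 7, 4, 5, 3, 2, 10, 9, 6]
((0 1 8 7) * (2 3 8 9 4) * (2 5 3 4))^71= (0 7 8 3 5 4 2 9 1)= ((0 1 9 2 4 5 3 8 7))^71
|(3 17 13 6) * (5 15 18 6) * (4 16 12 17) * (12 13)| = 8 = |(3 4 16 13 5 15 18 6)(12 17)|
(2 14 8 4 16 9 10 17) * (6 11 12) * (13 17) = (2 14 8 4 16 9 10 13 17)(6 11 12) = [0, 1, 14, 3, 16, 5, 11, 7, 4, 10, 13, 12, 6, 17, 8, 15, 9, 2]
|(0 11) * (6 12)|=|(0 11)(6 12)|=2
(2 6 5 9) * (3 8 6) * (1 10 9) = (1 10 9 2 3 8 6 5) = [0, 10, 3, 8, 4, 1, 5, 7, 6, 2, 9]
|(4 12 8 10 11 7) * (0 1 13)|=6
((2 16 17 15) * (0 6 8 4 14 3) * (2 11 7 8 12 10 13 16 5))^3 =(0 10 17 7 14 6 13 15 8 3 12 16 11 4)(2 5)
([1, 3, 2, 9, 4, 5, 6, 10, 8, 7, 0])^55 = [1, 3, 2, 9, 4, 5, 6, 10, 8, 7, 0]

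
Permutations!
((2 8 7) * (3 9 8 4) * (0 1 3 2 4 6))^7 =(0 2 7 9 1 6 4 8 3)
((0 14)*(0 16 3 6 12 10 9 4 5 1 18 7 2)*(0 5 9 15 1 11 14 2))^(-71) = ((0 2 5 11 14 16 3 6 12 10 15 1 18 7)(4 9))^(-71) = (0 7 18 1 15 10 12 6 3 16 14 11 5 2)(4 9)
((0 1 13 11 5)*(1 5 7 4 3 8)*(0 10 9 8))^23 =(0 5 10 9 8 1 13 11 7 4 3)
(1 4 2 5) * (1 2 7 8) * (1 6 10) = (1 4 7 8 6 10)(2 5) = [0, 4, 5, 3, 7, 2, 10, 8, 6, 9, 1]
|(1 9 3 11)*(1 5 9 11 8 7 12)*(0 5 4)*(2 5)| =11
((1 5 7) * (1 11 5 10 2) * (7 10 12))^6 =((1 12 7 11 5 10 2))^6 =(1 2 10 5 11 7 12)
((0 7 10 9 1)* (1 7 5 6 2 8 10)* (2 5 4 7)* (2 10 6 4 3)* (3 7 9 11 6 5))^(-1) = ((0 7 1)(2 8 5 4 9 10 11 6 3))^(-1) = (0 1 7)(2 3 6 11 10 9 4 5 8)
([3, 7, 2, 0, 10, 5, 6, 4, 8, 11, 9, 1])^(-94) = [0, 4, 2, 3, 9, 5, 6, 10, 8, 1, 11, 7]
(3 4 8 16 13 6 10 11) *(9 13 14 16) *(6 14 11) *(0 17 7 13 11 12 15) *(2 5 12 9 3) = (0 17 7 13 14 16 9 11 2 5 12 15)(3 4 8)(6 10) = [17, 1, 5, 4, 8, 12, 10, 13, 3, 11, 6, 2, 15, 14, 16, 0, 9, 7]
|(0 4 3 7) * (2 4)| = 5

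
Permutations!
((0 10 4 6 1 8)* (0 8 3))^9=((0 10 4 6 1 3))^9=(0 6)(1 10)(3 4)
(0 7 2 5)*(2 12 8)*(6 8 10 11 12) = (0 7 6 8 2 5)(10 11 12) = [7, 1, 5, 3, 4, 0, 8, 6, 2, 9, 11, 12, 10]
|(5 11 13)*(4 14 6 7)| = 12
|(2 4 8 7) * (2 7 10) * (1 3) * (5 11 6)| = 12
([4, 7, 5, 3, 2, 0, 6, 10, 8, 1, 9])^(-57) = (0 5 2 4)(1 9 10 7)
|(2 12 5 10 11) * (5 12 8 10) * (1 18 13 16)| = 4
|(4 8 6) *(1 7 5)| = 3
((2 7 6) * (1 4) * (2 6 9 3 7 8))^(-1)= (1 4)(2 8)(3 9 7)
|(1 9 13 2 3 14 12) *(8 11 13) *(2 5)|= 10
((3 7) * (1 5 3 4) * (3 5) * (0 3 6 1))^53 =((0 3 7 4)(1 6))^53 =(0 3 7 4)(1 6)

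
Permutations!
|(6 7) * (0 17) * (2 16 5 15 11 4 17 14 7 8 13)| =13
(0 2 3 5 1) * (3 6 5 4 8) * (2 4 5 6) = [4, 0, 2, 5, 8, 1, 6, 7, 3] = (0 4 8 3 5 1)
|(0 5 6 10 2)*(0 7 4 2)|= |(0 5 6 10)(2 7 4)|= 12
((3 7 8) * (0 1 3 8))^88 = ((8)(0 1 3 7))^88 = (8)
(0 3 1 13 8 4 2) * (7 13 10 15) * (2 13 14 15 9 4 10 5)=[3, 5, 0, 1, 13, 2, 6, 14, 10, 4, 9, 11, 12, 8, 15, 7]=(0 3 1 5 2)(4 13 8 10 9)(7 14 15)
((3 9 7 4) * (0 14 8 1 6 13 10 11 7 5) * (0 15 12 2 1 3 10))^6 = (0 15)(1 3)(2 8)(4 11)(5 13)(6 9)(7 10)(12 14)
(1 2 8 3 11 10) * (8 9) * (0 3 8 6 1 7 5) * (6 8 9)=(0 3 11 10 7 5)(1 2 6)(8 9)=[3, 2, 6, 11, 4, 0, 1, 5, 9, 8, 7, 10]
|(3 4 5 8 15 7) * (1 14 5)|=|(1 14 5 8 15 7 3 4)|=8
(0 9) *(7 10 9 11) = (0 11 7 10 9) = [11, 1, 2, 3, 4, 5, 6, 10, 8, 0, 9, 7]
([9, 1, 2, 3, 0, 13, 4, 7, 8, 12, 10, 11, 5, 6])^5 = [6, 1, 2, 3, 13, 9, 5, 7, 8, 4, 10, 11, 0, 12]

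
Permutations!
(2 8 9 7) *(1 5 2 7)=(1 5 2 8 9)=[0, 5, 8, 3, 4, 2, 6, 7, 9, 1]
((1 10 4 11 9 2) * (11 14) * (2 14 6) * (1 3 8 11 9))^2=(14)(1 4 2 8)(3 11 10 6)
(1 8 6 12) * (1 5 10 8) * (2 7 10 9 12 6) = (2 7 10 8)(5 9 12) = [0, 1, 7, 3, 4, 9, 6, 10, 2, 12, 8, 11, 5]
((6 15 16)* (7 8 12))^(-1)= (6 16 15)(7 12 8)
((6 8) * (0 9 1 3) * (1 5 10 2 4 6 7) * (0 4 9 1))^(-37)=((0 1 3 4 6 8 7)(2 9 5 10))^(-37)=(0 8 4 1 7 6 3)(2 10 5 9)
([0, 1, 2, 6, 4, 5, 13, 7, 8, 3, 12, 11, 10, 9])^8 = (13)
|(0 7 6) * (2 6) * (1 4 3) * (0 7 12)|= 6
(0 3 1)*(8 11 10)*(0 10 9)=(0 3 1 10 8 11 9)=[3, 10, 2, 1, 4, 5, 6, 7, 11, 0, 8, 9]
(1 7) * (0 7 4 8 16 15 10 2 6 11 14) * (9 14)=(0 7 1 4 8 16 15 10 2 6 11 9 14)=[7, 4, 6, 3, 8, 5, 11, 1, 16, 14, 2, 9, 12, 13, 0, 10, 15]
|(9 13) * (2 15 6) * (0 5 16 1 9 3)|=21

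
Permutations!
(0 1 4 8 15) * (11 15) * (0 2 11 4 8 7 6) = (0 1 8 4 7 6)(2 11 15) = [1, 8, 11, 3, 7, 5, 0, 6, 4, 9, 10, 15, 12, 13, 14, 2]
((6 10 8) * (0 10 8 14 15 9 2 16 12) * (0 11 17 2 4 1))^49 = (2 17 11 12 16)(6 8)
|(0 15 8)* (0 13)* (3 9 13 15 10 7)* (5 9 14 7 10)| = |(0 5 9 13)(3 14 7)(8 15)| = 12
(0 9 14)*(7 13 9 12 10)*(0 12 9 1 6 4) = (0 9 14 12 10 7 13 1 6 4) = [9, 6, 2, 3, 0, 5, 4, 13, 8, 14, 7, 11, 10, 1, 12]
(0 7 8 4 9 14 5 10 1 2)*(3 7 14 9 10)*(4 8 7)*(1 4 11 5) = [14, 2, 0, 11, 10, 3, 6, 7, 8, 9, 4, 5, 12, 13, 1] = (0 14 1 2)(3 11 5)(4 10)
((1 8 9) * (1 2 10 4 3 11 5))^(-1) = (1 5 11 3 4 10 2 9 8)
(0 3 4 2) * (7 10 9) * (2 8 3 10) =[10, 1, 0, 4, 8, 5, 6, 2, 3, 7, 9] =(0 10 9 7 2)(3 4 8)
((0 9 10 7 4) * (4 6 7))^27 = ((0 9 10 4)(6 7))^27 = (0 4 10 9)(6 7)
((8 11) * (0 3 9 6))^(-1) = ((0 3 9 6)(8 11))^(-1) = (0 6 9 3)(8 11)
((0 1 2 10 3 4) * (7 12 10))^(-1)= ((0 1 2 7 12 10 3 4))^(-1)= (0 4 3 10 12 7 2 1)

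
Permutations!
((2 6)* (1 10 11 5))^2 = (1 11)(5 10)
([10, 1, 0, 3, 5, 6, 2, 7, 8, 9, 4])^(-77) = [10, 1, 0, 3, 5, 6, 2, 7, 8, 9, 4]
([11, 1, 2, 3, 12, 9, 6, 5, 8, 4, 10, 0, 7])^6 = [0, 1, 2, 3, 12, 9, 6, 5, 8, 4, 10, 11, 7]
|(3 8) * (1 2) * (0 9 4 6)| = 4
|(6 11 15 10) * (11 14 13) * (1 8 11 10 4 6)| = |(1 8 11 15 4 6 14 13 10)| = 9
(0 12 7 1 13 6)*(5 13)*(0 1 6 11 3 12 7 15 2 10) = (0 7 6 1 5 13 11 3 12 15 2 10) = [7, 5, 10, 12, 4, 13, 1, 6, 8, 9, 0, 3, 15, 11, 14, 2]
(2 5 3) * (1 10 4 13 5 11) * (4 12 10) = (1 4 13 5 3 2 11)(10 12) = [0, 4, 11, 2, 13, 3, 6, 7, 8, 9, 12, 1, 10, 5]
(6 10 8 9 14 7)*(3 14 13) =(3 14 7 6 10 8 9 13) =[0, 1, 2, 14, 4, 5, 10, 6, 9, 13, 8, 11, 12, 3, 7]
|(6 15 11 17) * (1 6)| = |(1 6 15 11 17)| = 5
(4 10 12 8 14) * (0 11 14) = [11, 1, 2, 3, 10, 5, 6, 7, 0, 9, 12, 14, 8, 13, 4] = (0 11 14 4 10 12 8)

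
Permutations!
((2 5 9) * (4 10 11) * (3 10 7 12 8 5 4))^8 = (2 4 7 12 8 5 9)(3 11 10)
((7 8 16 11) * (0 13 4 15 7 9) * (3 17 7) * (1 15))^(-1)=((0 13 4 1 15 3 17 7 8 16 11 9))^(-1)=(0 9 11 16 8 7 17 3 15 1 4 13)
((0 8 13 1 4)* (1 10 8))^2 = (0 4 1)(8 10 13)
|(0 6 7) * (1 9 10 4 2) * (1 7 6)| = |(0 1 9 10 4 2 7)| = 7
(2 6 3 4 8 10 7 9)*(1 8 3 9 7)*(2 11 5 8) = [0, 2, 6, 4, 3, 8, 9, 7, 10, 11, 1, 5] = (1 2 6 9 11 5 8 10)(3 4)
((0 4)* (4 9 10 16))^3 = ((0 9 10 16 4))^3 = (0 16 9 4 10)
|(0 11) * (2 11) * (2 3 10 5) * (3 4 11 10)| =3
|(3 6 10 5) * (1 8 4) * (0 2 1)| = 20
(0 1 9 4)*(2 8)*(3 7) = (0 1 9 4)(2 8)(3 7) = [1, 9, 8, 7, 0, 5, 6, 3, 2, 4]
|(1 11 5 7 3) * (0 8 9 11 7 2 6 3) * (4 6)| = 11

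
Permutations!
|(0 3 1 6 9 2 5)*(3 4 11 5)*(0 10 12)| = |(0 4 11 5 10 12)(1 6 9 2 3)| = 30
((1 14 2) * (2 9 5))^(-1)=(1 2 5 9 14)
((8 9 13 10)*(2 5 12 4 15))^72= (2 12 15 5 4)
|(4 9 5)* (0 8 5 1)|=|(0 8 5 4 9 1)|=6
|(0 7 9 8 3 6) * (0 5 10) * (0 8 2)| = |(0 7 9 2)(3 6 5 10 8)| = 20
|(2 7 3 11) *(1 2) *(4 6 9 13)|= |(1 2 7 3 11)(4 6 9 13)|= 20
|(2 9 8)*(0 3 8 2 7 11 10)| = |(0 3 8 7 11 10)(2 9)| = 6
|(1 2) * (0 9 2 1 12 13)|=5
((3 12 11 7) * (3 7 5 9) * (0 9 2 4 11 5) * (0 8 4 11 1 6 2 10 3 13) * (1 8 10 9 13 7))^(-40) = (13)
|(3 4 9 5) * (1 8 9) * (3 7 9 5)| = 7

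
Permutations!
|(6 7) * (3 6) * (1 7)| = 4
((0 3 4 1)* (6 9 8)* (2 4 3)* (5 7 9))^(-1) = (0 1 4 2)(5 6 8 9 7)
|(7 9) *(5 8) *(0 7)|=6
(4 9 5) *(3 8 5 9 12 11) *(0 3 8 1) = (0 3 1)(4 12 11 8 5) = [3, 0, 2, 1, 12, 4, 6, 7, 5, 9, 10, 8, 11]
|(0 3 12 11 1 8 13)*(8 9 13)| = 7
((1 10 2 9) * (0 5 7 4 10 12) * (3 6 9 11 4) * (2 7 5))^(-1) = (0 12 1 9 6 3 7 10 4 11 2)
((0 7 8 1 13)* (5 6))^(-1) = (0 13 1 8 7)(5 6)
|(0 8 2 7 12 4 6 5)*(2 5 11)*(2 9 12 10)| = 15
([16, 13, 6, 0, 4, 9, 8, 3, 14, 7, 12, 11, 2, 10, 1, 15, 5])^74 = [5, 10, 8, 16, 4, 7, 14, 0, 1, 3, 2, 11, 6, 12, 13, 15, 9]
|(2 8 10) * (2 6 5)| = |(2 8 10 6 5)| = 5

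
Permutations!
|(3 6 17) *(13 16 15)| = |(3 6 17)(13 16 15)| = 3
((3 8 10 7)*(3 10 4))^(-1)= (3 4 8)(7 10)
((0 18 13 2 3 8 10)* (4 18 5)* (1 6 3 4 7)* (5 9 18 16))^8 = (0 7 18 6 2 8 16)(1 13 3 4 10 5 9)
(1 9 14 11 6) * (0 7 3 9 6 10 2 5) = [7, 6, 5, 9, 4, 0, 1, 3, 8, 14, 2, 10, 12, 13, 11] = (0 7 3 9 14 11 10 2 5)(1 6)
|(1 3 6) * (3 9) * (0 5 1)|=6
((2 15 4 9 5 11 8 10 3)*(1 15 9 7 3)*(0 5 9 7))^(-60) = (0 10)(1 5)(4 8)(11 15)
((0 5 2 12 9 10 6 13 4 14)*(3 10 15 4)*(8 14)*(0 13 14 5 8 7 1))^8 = (0 7 15 12 5)(1 4 9 2 8)(3 14 10 13 6)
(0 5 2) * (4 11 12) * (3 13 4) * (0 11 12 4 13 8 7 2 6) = (13)(0 5 6)(2 11 4 12 3 8 7) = [5, 1, 11, 8, 12, 6, 0, 2, 7, 9, 10, 4, 3, 13]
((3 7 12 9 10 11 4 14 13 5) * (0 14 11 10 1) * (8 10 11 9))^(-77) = ((0 14 13 5 3 7 12 8 10 11 4 9 1))^(-77) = (0 14 13 5 3 7 12 8 10 11 4 9 1)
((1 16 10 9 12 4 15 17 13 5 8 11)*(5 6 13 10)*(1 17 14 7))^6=((1 16 5 8 11 17 10 9 12 4 15 14 7)(6 13))^6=(1 10 7 17 14 11 15 8 4 5 12 16 9)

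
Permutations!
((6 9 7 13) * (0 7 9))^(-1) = (0 6 13 7)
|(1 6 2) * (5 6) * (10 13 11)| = |(1 5 6 2)(10 13 11)| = 12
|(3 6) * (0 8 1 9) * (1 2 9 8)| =10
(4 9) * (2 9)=[0, 1, 9, 3, 2, 5, 6, 7, 8, 4]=(2 9 4)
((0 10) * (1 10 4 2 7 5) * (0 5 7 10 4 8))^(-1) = ((0 8)(1 4 2 10 5))^(-1) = (0 8)(1 5 10 2 4)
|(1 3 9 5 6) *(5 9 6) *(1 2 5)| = 5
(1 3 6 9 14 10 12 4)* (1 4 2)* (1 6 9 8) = [0, 3, 6, 9, 4, 5, 8, 7, 1, 14, 12, 11, 2, 13, 10] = (1 3 9 14 10 12 2 6 8)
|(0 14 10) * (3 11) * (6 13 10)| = 10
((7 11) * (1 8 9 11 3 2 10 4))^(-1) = ((1 8 9 11 7 3 2 10 4))^(-1) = (1 4 10 2 3 7 11 9 8)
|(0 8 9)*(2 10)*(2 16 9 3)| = 7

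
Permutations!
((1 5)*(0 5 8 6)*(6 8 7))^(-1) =((8)(0 5 1 7 6))^(-1) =(8)(0 6 7 1 5)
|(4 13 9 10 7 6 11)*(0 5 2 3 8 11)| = |(0 5 2 3 8 11 4 13 9 10 7 6)| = 12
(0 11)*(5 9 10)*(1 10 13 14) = (0 11)(1 10 5 9 13 14) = [11, 10, 2, 3, 4, 9, 6, 7, 8, 13, 5, 0, 12, 14, 1]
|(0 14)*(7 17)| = 2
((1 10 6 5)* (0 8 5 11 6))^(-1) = ((0 8 5 1 10)(6 11))^(-1) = (0 10 1 5 8)(6 11)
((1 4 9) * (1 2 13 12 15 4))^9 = (2 15)(4 13)(9 12)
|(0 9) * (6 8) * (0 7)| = 6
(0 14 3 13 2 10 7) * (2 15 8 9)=(0 14 3 13 15 8 9 2 10 7)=[14, 1, 10, 13, 4, 5, 6, 0, 9, 2, 7, 11, 12, 15, 3, 8]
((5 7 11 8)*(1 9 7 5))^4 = (1 8 11 7 9)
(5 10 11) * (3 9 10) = [0, 1, 2, 9, 4, 3, 6, 7, 8, 10, 11, 5] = (3 9 10 11 5)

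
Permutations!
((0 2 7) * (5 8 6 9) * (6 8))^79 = (0 2 7)(5 6 9)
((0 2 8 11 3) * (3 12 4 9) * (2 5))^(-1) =(0 3 9 4 12 11 8 2 5) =((0 5 2 8 11 12 4 9 3))^(-1)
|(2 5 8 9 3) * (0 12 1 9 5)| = 6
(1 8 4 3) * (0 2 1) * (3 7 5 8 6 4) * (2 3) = [3, 6, 1, 0, 7, 8, 4, 5, 2] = (0 3)(1 6 4 7 5 8 2)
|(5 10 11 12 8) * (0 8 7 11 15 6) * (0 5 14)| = 12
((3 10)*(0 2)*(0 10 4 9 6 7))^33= (0 2 10 3 4 9 6 7)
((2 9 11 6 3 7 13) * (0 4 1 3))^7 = ((0 4 1 3 7 13 2 9 11 6))^7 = (0 9 7 4 11 13 1 6 2 3)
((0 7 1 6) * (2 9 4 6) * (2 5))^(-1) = (0 6 4 9 2 5 1 7)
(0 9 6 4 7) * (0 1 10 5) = (0 9 6 4 7 1 10 5) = [9, 10, 2, 3, 7, 0, 4, 1, 8, 6, 5]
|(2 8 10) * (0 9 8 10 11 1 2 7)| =|(0 9 8 11 1 2 10 7)| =8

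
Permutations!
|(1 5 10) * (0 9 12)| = 3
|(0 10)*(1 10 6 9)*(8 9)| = 6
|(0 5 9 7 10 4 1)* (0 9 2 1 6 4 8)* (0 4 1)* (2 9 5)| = 8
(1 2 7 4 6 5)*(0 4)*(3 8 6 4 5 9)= [5, 2, 7, 8, 4, 1, 9, 0, 6, 3]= (0 5 1 2 7)(3 8 6 9)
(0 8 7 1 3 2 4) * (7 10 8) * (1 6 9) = (0 7 6 9 1 3 2 4)(8 10) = [7, 3, 4, 2, 0, 5, 9, 6, 10, 1, 8]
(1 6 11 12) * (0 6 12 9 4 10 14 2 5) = [6, 12, 5, 3, 10, 0, 11, 7, 8, 4, 14, 9, 1, 13, 2] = (0 6 11 9 4 10 14 2 5)(1 12)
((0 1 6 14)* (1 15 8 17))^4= (0 1 15 6 8 14 17)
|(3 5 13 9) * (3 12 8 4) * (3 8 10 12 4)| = 6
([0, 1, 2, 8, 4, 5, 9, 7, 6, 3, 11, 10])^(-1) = [0, 1, 2, 9, 4, 5, 8, 7, 3, 6, 11, 10]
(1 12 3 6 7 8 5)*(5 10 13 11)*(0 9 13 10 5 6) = (0 9 13 11 6 7 8 5 1 12 3) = [9, 12, 2, 0, 4, 1, 7, 8, 5, 13, 10, 6, 3, 11]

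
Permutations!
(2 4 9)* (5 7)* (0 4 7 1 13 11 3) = (0 4 9 2 7 5 1 13 11 3) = [4, 13, 7, 0, 9, 1, 6, 5, 8, 2, 10, 3, 12, 11]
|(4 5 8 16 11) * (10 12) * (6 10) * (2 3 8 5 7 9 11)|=|(2 3 8 16)(4 7 9 11)(6 10 12)|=12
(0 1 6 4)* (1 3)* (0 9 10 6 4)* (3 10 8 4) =(0 10 6)(1 3)(4 9 8) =[10, 3, 2, 1, 9, 5, 0, 7, 4, 8, 6]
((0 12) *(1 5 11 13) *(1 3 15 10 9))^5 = ((0 12)(1 5 11 13 3 15 10 9))^5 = (0 12)(1 15 11 9 3 5 10 13)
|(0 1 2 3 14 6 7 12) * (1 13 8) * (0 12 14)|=6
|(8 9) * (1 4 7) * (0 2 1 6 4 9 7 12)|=9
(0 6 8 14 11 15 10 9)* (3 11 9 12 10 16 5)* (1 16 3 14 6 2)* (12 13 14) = (0 2 1 16 5 12 10 13 14 9)(3 11 15)(6 8) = [2, 16, 1, 11, 4, 12, 8, 7, 6, 0, 13, 15, 10, 14, 9, 3, 5]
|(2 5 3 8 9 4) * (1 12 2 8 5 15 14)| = |(1 12 2 15 14)(3 5)(4 8 9)| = 30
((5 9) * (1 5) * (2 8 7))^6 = (9)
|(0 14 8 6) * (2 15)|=|(0 14 8 6)(2 15)|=4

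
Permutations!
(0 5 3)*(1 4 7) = (0 5 3)(1 4 7) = [5, 4, 2, 0, 7, 3, 6, 1]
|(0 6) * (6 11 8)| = |(0 11 8 6)| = 4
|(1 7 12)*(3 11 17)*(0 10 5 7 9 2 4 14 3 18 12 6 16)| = |(0 10 5 7 6 16)(1 9 2 4 14 3 11 17 18 12)| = 30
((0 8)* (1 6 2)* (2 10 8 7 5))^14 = ((0 7 5 2 1 6 10 8))^14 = (0 10 1 5)(2 7 8 6)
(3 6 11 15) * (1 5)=(1 5)(3 6 11 15)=[0, 5, 2, 6, 4, 1, 11, 7, 8, 9, 10, 15, 12, 13, 14, 3]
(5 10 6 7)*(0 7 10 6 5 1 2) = (0 7 1 2)(5 6 10) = [7, 2, 0, 3, 4, 6, 10, 1, 8, 9, 5]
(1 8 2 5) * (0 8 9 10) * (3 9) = [8, 3, 5, 9, 4, 1, 6, 7, 2, 10, 0] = (0 8 2 5 1 3 9 10)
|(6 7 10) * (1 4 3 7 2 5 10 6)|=8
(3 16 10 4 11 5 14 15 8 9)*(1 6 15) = (1 6 15 8 9 3 16 10 4 11 5 14) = [0, 6, 2, 16, 11, 14, 15, 7, 9, 3, 4, 5, 12, 13, 1, 8, 10]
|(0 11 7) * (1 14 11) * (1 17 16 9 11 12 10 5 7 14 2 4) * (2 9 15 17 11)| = 84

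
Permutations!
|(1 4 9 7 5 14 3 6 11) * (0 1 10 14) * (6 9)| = |(0 1 4 6 11 10 14 3 9 7 5)| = 11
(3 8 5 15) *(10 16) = [0, 1, 2, 8, 4, 15, 6, 7, 5, 9, 16, 11, 12, 13, 14, 3, 10] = (3 8 5 15)(10 16)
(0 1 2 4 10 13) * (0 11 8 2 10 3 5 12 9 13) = [1, 10, 4, 5, 3, 12, 6, 7, 2, 13, 0, 8, 9, 11] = (0 1 10)(2 4 3 5 12 9 13 11 8)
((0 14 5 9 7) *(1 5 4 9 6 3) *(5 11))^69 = ((0 14 4 9 7)(1 11 5 6 3))^69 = (0 7 9 4 14)(1 3 6 5 11)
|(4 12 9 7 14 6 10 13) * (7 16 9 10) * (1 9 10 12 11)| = |(1 9 16 10 13 4 11)(6 7 14)| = 21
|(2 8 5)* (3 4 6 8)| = 6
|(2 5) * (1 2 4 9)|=5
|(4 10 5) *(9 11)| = |(4 10 5)(9 11)| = 6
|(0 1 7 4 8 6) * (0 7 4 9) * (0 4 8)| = |(0 1 8 6 7 9 4)| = 7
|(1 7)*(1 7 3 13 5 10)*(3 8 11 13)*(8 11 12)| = |(1 11 13 5 10)(8 12)| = 10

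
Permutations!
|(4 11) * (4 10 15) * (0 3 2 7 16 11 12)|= |(0 3 2 7 16 11 10 15 4 12)|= 10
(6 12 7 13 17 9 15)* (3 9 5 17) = (3 9 15 6 12 7 13)(5 17) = [0, 1, 2, 9, 4, 17, 12, 13, 8, 15, 10, 11, 7, 3, 14, 6, 16, 5]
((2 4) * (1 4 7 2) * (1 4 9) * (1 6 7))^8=((1 9 6 7 2))^8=(1 7 9 2 6)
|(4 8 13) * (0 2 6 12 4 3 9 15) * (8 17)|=11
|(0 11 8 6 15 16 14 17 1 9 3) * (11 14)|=30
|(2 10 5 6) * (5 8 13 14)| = |(2 10 8 13 14 5 6)| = 7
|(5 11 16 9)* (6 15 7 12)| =|(5 11 16 9)(6 15 7 12)| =4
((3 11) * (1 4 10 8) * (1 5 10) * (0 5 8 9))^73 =((0 5 10 9)(1 4)(3 11))^73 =(0 5 10 9)(1 4)(3 11)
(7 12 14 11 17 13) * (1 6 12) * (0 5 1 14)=[5, 6, 2, 3, 4, 1, 12, 14, 8, 9, 10, 17, 0, 7, 11, 15, 16, 13]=(0 5 1 6 12)(7 14 11 17 13)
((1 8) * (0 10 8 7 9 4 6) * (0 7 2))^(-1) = (0 2 1 8 10)(4 9 7 6)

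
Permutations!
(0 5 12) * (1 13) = (0 5 12)(1 13) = [5, 13, 2, 3, 4, 12, 6, 7, 8, 9, 10, 11, 0, 1]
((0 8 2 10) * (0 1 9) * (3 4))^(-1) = ((0 8 2 10 1 9)(3 4))^(-1) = (0 9 1 10 2 8)(3 4)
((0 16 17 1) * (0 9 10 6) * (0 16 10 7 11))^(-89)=(0 10 6 16 17 1 9 7 11)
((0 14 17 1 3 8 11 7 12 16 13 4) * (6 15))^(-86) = ((0 14 17 1 3 8 11 7 12 16 13 4)(6 15))^(-86) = (0 13 12 11 3 17)(1 14 4 16 7 8)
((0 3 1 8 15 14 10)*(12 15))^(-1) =((0 3 1 8 12 15 14 10))^(-1) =(0 10 14 15 12 8 1 3)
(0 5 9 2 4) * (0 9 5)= (2 4 9)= [0, 1, 4, 3, 9, 5, 6, 7, 8, 2]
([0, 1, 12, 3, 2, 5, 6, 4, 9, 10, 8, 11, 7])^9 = [0, 1, 12, 3, 2, 5, 6, 4, 8, 9, 10, 11, 7]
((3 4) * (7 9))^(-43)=(3 4)(7 9)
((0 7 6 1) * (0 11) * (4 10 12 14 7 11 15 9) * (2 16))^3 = ((0 11)(1 15 9 4 10 12 14 7 6)(2 16))^3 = (0 11)(1 4 14)(2 16)(6 9 12)(7 15 10)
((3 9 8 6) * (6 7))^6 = (3 9 8 7 6)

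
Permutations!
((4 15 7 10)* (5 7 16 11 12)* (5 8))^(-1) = (4 10 7 5 8 12 11 16 15) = ((4 15 16 11 12 8 5 7 10))^(-1)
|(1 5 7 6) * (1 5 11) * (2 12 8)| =6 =|(1 11)(2 12 8)(5 7 6)|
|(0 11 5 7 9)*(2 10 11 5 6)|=4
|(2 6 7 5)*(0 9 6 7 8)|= |(0 9 6 8)(2 7 5)|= 12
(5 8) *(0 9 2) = (0 9 2)(5 8) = [9, 1, 0, 3, 4, 8, 6, 7, 5, 2]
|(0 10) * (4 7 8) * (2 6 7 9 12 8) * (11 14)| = 12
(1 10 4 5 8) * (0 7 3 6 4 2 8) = (0 7 3 6 4 5)(1 10 2 8) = [7, 10, 8, 6, 5, 0, 4, 3, 1, 9, 2]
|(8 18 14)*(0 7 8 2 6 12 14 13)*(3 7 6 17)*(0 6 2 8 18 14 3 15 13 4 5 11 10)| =14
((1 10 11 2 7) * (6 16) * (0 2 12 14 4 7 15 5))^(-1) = ((0 2 15 5)(1 10 11 12 14 4 7)(6 16))^(-1) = (0 5 15 2)(1 7 4 14 12 11 10)(6 16)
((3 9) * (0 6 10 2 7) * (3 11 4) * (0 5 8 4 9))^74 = ((0 6 10 2 7 5 8 4 3)(9 11))^74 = (11)(0 10 7 8 3 6 2 5 4)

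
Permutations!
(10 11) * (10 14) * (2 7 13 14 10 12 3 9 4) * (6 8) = [0, 1, 7, 9, 2, 5, 8, 13, 6, 4, 11, 10, 3, 14, 12] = (2 7 13 14 12 3 9 4)(6 8)(10 11)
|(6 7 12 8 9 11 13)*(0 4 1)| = |(0 4 1)(6 7 12 8 9 11 13)| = 21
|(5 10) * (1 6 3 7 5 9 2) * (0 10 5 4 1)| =|(0 10 9 2)(1 6 3 7 4)| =20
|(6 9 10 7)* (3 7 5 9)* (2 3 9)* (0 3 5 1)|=14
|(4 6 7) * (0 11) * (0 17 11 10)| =6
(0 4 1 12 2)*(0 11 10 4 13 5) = (0 13 5)(1 12 2 11 10 4) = [13, 12, 11, 3, 1, 0, 6, 7, 8, 9, 4, 10, 2, 5]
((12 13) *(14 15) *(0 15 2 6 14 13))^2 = (0 13)(2 14 6)(12 15)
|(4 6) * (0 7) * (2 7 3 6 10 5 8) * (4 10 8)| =9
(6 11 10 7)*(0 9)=(0 9)(6 11 10 7)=[9, 1, 2, 3, 4, 5, 11, 6, 8, 0, 7, 10]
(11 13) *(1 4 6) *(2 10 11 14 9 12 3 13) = (1 4 6)(2 10 11)(3 13 14 9 12) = [0, 4, 10, 13, 6, 5, 1, 7, 8, 12, 11, 2, 3, 14, 9]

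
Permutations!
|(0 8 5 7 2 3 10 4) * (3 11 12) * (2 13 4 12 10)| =|(0 8 5 7 13 4)(2 11 10 12 3)| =30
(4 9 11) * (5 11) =(4 9 5 11) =[0, 1, 2, 3, 9, 11, 6, 7, 8, 5, 10, 4]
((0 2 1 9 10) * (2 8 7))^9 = (0 7 1 10 8 2 9)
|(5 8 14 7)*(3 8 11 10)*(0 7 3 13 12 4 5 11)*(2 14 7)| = |(0 2 14 3 8 7 11 10 13 12 4 5)| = 12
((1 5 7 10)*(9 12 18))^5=(1 5 7 10)(9 18 12)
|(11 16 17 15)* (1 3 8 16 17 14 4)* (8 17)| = 9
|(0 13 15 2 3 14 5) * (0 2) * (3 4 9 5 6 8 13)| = 28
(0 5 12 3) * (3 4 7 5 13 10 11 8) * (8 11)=[13, 1, 2, 0, 7, 12, 6, 5, 3, 9, 8, 11, 4, 10]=(0 13 10 8 3)(4 7 5 12)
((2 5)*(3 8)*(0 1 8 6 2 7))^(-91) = (0 2 8 7 6 1 5 3)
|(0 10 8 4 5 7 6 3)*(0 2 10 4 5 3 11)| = 10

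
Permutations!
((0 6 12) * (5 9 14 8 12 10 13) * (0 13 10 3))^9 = (5 8)(9 12)(13 14)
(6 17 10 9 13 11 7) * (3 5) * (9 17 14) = [0, 1, 2, 5, 4, 3, 14, 6, 8, 13, 17, 7, 12, 11, 9, 15, 16, 10] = (3 5)(6 14 9 13 11 7)(10 17)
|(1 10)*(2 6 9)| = 6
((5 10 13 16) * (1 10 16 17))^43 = (1 17 13 10)(5 16)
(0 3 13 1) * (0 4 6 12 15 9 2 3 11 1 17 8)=(0 11 1 4 6 12 15 9 2 3 13 17 8)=[11, 4, 3, 13, 6, 5, 12, 7, 0, 2, 10, 1, 15, 17, 14, 9, 16, 8]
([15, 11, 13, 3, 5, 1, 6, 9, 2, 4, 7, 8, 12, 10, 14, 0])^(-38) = (15)(1 8 13 7 4)(2 10 9 5 11)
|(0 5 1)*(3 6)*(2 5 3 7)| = |(0 3 6 7 2 5 1)| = 7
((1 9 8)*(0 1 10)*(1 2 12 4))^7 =((0 2 12 4 1 9 8 10))^7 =(0 10 8 9 1 4 12 2)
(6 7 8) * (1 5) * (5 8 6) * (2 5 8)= (8)(1 2 5)(6 7)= [0, 2, 5, 3, 4, 1, 7, 6, 8]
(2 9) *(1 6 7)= (1 6 7)(2 9)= [0, 6, 9, 3, 4, 5, 7, 1, 8, 2]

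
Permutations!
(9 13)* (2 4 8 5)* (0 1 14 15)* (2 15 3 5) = [1, 14, 4, 5, 8, 15, 6, 7, 2, 13, 10, 11, 12, 9, 3, 0] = (0 1 14 3 5 15)(2 4 8)(9 13)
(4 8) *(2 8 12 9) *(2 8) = (4 12 9 8) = [0, 1, 2, 3, 12, 5, 6, 7, 4, 8, 10, 11, 9]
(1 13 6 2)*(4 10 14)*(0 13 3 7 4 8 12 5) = (0 13 6 2 1 3 7 4 10 14 8 12 5) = [13, 3, 1, 7, 10, 0, 2, 4, 12, 9, 14, 11, 5, 6, 8]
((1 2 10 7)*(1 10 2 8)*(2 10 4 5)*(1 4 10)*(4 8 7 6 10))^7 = ((1 7 4 5 2)(6 10))^7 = (1 4 2 7 5)(6 10)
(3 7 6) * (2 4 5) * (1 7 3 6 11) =(1 7 11)(2 4 5) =[0, 7, 4, 3, 5, 2, 6, 11, 8, 9, 10, 1]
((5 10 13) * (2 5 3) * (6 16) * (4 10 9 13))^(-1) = ((2 5 9 13 3)(4 10)(6 16))^(-1) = (2 3 13 9 5)(4 10)(6 16)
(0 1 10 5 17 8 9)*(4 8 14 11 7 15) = [1, 10, 2, 3, 8, 17, 6, 15, 9, 0, 5, 7, 12, 13, 11, 4, 16, 14] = (0 1 10 5 17 14 11 7 15 4 8 9)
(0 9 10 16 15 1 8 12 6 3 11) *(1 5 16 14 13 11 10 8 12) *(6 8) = (0 9 6 3 10 14 13 11)(1 12 8)(5 16 15) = [9, 12, 2, 10, 4, 16, 3, 7, 1, 6, 14, 0, 8, 11, 13, 5, 15]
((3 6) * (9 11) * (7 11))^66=((3 6)(7 11 9))^66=(11)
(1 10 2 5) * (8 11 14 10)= [0, 8, 5, 3, 4, 1, 6, 7, 11, 9, 2, 14, 12, 13, 10]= (1 8 11 14 10 2 5)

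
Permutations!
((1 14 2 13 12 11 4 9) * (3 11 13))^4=(1 11 14 4 2 9 3)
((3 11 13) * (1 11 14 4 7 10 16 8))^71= ((1 11 13 3 14 4 7 10 16 8))^71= (1 11 13 3 14 4 7 10 16 8)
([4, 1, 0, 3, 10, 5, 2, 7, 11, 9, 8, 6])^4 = [11, 1, 8, 3, 6, 5, 10, 7, 0, 9, 2, 4]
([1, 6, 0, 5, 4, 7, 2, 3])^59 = (0 2 6 1)(3 7 5)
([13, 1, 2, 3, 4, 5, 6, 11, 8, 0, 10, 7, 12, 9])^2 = [9, 1, 2, 3, 4, 5, 6, 7, 8, 13, 10, 11, 12, 0]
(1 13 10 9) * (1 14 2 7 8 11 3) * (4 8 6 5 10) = (1 13 4 8 11 3)(2 7 6 5 10 9 14) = [0, 13, 7, 1, 8, 10, 5, 6, 11, 14, 9, 3, 12, 4, 2]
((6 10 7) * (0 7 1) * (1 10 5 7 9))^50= (10)(0 1 9)(5 6 7)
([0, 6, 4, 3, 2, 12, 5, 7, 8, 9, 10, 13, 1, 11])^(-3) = (1 6 5 12)(2 4)(11 13)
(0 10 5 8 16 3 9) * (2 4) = (0 10 5 8 16 3 9)(2 4) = [10, 1, 4, 9, 2, 8, 6, 7, 16, 0, 5, 11, 12, 13, 14, 15, 3]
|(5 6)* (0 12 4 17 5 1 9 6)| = |(0 12 4 17 5)(1 9 6)| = 15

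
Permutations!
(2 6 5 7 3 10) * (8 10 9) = [0, 1, 6, 9, 4, 7, 5, 3, 10, 8, 2] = (2 6 5 7 3 9 8 10)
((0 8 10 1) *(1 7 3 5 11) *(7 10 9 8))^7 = ((0 7 3 5 11 1)(8 9))^7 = (0 7 3 5 11 1)(8 9)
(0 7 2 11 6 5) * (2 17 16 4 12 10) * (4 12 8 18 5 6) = [7, 1, 11, 3, 8, 0, 6, 17, 18, 9, 2, 4, 10, 13, 14, 15, 12, 16, 5] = (0 7 17 16 12 10 2 11 4 8 18 5)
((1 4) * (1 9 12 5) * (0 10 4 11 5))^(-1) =(0 12 9 4 10)(1 5 11)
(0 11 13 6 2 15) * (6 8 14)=(0 11 13 8 14 6 2 15)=[11, 1, 15, 3, 4, 5, 2, 7, 14, 9, 10, 13, 12, 8, 6, 0]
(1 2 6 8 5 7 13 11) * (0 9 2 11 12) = [9, 11, 6, 3, 4, 7, 8, 13, 5, 2, 10, 1, 0, 12] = (0 9 2 6 8 5 7 13 12)(1 11)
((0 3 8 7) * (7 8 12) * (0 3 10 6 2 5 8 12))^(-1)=(0 3 7 12 8 5 2 6 10)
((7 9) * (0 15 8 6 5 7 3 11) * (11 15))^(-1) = (0 11)(3 9 7 5 6 8 15)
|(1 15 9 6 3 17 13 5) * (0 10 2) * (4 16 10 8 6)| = 14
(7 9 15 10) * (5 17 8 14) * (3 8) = [0, 1, 2, 8, 4, 17, 6, 9, 14, 15, 7, 11, 12, 13, 5, 10, 16, 3] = (3 8 14 5 17)(7 9 15 10)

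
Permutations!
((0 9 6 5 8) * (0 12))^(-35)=(0 9 6 5 8 12)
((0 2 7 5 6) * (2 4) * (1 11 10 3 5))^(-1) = ((0 4 2 7 1 11 10 3 5 6))^(-1) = (0 6 5 3 10 11 1 7 2 4)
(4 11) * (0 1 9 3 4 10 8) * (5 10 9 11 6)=(0 1 11 9 3 4 6 5 10 8)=[1, 11, 2, 4, 6, 10, 5, 7, 0, 3, 8, 9]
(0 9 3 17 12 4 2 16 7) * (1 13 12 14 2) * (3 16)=(0 9 16 7)(1 13 12 4)(2 3 17 14)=[9, 13, 3, 17, 1, 5, 6, 0, 8, 16, 10, 11, 4, 12, 2, 15, 7, 14]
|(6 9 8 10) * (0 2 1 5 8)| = 8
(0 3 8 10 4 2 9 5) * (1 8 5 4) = (0 3 5)(1 8 10)(2 9 4) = [3, 8, 9, 5, 2, 0, 6, 7, 10, 4, 1]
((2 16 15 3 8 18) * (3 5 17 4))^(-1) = (2 18 8 3 4 17 5 15 16) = ((2 16 15 5 17 4 3 8 18))^(-1)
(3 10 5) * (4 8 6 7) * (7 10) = (3 7 4 8 6 10 5) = [0, 1, 2, 7, 8, 3, 10, 4, 6, 9, 5]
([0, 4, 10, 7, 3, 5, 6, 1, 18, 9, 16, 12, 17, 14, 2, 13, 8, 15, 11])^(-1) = [0, 7, 14, 4, 1, 5, 6, 3, 16, 9, 2, 18, 11, 15, 13, 17, 10, 12, 8]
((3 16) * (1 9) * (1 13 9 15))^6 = (16)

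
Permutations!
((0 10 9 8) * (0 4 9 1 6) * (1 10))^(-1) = (10)(0 6 1)(4 8 9)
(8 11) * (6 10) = (6 10)(8 11) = [0, 1, 2, 3, 4, 5, 10, 7, 11, 9, 6, 8]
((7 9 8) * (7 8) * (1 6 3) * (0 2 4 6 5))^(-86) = ((0 2 4 6 3 1 5)(7 9))^(-86) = (9)(0 1 6 2 5 3 4)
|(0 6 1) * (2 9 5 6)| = |(0 2 9 5 6 1)| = 6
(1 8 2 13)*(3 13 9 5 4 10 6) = [0, 8, 9, 13, 10, 4, 3, 7, 2, 5, 6, 11, 12, 1] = (1 8 2 9 5 4 10 6 3 13)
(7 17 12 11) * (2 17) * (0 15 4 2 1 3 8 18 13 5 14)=(0 15 4 2 17 12 11 7 1 3 8 18 13 5 14)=[15, 3, 17, 8, 2, 14, 6, 1, 18, 9, 10, 7, 11, 5, 0, 4, 16, 12, 13]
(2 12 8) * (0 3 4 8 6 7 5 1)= (0 3 4 8 2 12 6 7 5 1)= [3, 0, 12, 4, 8, 1, 7, 5, 2, 9, 10, 11, 6]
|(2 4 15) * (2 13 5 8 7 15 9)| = 15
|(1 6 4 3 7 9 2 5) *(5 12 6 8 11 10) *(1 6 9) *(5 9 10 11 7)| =|(1 8 7)(2 12 10 9)(3 5 6 4)| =12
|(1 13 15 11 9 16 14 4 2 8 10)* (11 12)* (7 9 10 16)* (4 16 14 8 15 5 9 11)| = |(1 13 5 9 7 11 10)(2 15 12 4)(8 14 16)| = 84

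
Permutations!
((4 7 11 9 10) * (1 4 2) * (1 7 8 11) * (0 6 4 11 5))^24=(11)(0 5 8 4 6)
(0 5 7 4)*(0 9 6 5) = (4 9 6 5 7) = [0, 1, 2, 3, 9, 7, 5, 4, 8, 6]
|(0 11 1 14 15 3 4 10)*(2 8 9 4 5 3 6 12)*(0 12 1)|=|(0 11)(1 14 15 6)(2 8 9 4 10 12)(3 5)|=12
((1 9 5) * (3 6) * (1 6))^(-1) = (1 3 6 5 9)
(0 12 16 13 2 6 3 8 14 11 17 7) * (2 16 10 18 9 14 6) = (0 12 10 18 9 14 11 17 7)(3 8 6)(13 16) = [12, 1, 2, 8, 4, 5, 3, 0, 6, 14, 18, 17, 10, 16, 11, 15, 13, 7, 9]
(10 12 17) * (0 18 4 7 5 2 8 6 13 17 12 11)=[18, 1, 8, 3, 7, 2, 13, 5, 6, 9, 11, 0, 12, 17, 14, 15, 16, 10, 4]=(0 18 4 7 5 2 8 6 13 17 10 11)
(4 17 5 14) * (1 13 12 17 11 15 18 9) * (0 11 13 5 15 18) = (0 11 18 9 1 5 14 4 13 12 17 15) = [11, 5, 2, 3, 13, 14, 6, 7, 8, 1, 10, 18, 17, 12, 4, 0, 16, 15, 9]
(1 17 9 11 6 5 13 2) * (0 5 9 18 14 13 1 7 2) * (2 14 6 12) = (0 5 1 17 18 6 9 11 12 2 7 14 13) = [5, 17, 7, 3, 4, 1, 9, 14, 8, 11, 10, 12, 2, 0, 13, 15, 16, 18, 6]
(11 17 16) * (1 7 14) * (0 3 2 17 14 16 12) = [3, 7, 17, 2, 4, 5, 6, 16, 8, 9, 10, 14, 0, 13, 1, 15, 11, 12] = (0 3 2 17 12)(1 7 16 11 14)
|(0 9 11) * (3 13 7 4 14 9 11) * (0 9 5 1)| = |(0 11 9 3 13 7 4 14 5 1)| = 10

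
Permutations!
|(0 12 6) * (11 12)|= |(0 11 12 6)|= 4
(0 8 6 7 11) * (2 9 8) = (0 2 9 8 6 7 11) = [2, 1, 9, 3, 4, 5, 7, 11, 6, 8, 10, 0]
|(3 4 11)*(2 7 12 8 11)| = |(2 7 12 8 11 3 4)| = 7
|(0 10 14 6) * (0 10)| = |(6 10 14)| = 3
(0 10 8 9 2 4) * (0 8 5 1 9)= (0 10 5 1 9 2 4 8)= [10, 9, 4, 3, 8, 1, 6, 7, 0, 2, 5]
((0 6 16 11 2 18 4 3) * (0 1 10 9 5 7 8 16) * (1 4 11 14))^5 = ((0 6)(1 10 9 5 7 8 16 14)(2 18 11)(3 4))^5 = (0 6)(1 8 9 14 7 10 16 5)(2 11 18)(3 4)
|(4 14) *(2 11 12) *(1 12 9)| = 10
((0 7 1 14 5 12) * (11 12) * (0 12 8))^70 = ((0 7 1 14 5 11 8))^70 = (14)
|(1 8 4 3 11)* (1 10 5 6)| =8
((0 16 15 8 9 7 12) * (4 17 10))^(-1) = ((0 16 15 8 9 7 12)(4 17 10))^(-1) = (0 12 7 9 8 15 16)(4 10 17)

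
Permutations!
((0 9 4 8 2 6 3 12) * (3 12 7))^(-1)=(0 12 6 2 8 4 9)(3 7)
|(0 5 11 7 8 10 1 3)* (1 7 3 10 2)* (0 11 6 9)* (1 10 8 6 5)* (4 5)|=8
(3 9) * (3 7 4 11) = (3 9 7 4 11) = [0, 1, 2, 9, 11, 5, 6, 4, 8, 7, 10, 3]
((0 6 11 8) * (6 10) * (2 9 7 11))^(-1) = ((0 10 6 2 9 7 11 8))^(-1) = (0 8 11 7 9 2 6 10)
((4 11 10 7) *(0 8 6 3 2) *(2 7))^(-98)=((0 8 6 3 7 4 11 10 2))^(-98)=(0 8 6 3 7 4 11 10 2)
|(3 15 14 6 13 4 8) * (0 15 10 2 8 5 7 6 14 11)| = 60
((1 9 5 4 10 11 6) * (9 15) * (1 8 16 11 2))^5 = (1 10 5 15 2 4 9)(6 8 16 11)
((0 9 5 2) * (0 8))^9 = (0 8 2 5 9)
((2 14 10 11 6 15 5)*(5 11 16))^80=((2 14 10 16 5)(6 15 11))^80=(16)(6 11 15)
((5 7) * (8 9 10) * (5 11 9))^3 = (5 9)(7 10)(8 11)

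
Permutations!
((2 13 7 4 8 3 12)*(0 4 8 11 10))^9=((0 4 11 10)(2 13 7 8 3 12))^9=(0 4 11 10)(2 8)(3 13)(7 12)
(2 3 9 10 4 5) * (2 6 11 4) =(2 3 9 10)(4 5 6 11) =[0, 1, 3, 9, 5, 6, 11, 7, 8, 10, 2, 4]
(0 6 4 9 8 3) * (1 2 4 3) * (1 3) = (0 6 1 2 4 9 8 3) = [6, 2, 4, 0, 9, 5, 1, 7, 3, 8]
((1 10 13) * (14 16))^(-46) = ((1 10 13)(14 16))^(-46) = (16)(1 13 10)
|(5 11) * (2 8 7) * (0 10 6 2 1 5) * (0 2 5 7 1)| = 9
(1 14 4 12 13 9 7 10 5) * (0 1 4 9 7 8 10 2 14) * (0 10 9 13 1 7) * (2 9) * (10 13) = (0 7 9 8 2 14 10 5 4 12 1 13) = [7, 13, 14, 3, 12, 4, 6, 9, 2, 8, 5, 11, 1, 0, 10]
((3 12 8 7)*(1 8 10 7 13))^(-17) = (1 8 13)(3 7 10 12)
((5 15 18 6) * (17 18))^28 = (5 18 15 6 17)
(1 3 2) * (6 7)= [0, 3, 1, 2, 4, 5, 7, 6]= (1 3 2)(6 7)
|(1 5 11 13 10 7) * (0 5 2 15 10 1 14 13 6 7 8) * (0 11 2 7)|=8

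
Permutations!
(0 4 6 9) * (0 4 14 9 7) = (0 14 9 4 6 7) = [14, 1, 2, 3, 6, 5, 7, 0, 8, 4, 10, 11, 12, 13, 9]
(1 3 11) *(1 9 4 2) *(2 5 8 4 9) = [0, 3, 1, 11, 5, 8, 6, 7, 4, 9, 10, 2] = (1 3 11 2)(4 5 8)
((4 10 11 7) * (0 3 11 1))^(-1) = (0 1 10 4 7 11 3)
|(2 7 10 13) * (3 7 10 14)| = 3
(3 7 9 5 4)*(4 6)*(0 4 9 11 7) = (0 4 3)(5 6 9)(7 11) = [4, 1, 2, 0, 3, 6, 9, 11, 8, 5, 10, 7]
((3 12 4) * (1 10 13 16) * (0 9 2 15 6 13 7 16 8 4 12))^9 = (1 10 7 16)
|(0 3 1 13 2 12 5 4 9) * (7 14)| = |(0 3 1 13 2 12 5 4 9)(7 14)| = 18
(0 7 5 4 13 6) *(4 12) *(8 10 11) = (0 7 5 12 4 13 6)(8 10 11) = [7, 1, 2, 3, 13, 12, 0, 5, 10, 9, 11, 8, 4, 6]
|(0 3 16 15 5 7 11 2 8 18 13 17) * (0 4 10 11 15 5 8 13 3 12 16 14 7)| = 12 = |(0 12 16 5)(2 13 17 4 10 11)(3 14 7 15 8 18)|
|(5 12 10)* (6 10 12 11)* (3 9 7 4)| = 4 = |(12)(3 9 7 4)(5 11 6 10)|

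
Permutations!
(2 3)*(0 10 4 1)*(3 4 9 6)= (0 10 9 6 3 2 4 1)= [10, 0, 4, 2, 1, 5, 3, 7, 8, 6, 9]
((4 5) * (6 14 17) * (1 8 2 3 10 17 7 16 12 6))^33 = (1 3)(2 17)(4 5)(6 16 14 12 7)(8 10)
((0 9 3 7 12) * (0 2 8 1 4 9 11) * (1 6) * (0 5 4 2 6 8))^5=((0 11 5 4 9 3 7 12 6 1 2))^5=(0 3 2 9 1 4 6 5 12 11 7)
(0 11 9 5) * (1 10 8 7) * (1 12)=(0 11 9 5)(1 10 8 7 12)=[11, 10, 2, 3, 4, 0, 6, 12, 7, 5, 8, 9, 1]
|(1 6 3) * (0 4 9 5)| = |(0 4 9 5)(1 6 3)| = 12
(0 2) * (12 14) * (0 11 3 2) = (2 11 3)(12 14) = [0, 1, 11, 2, 4, 5, 6, 7, 8, 9, 10, 3, 14, 13, 12]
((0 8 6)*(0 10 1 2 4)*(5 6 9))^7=((0 8 9 5 6 10 1 2 4))^7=(0 2 10 5 8 4 1 6 9)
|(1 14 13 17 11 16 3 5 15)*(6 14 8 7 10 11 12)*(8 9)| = |(1 9 8 7 10 11 16 3 5 15)(6 14 13 17 12)| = 10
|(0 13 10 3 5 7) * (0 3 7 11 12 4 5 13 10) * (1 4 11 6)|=|(0 10 7 3 13)(1 4 5 6)(11 12)|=20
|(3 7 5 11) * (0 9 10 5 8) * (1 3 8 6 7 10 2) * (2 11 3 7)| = 12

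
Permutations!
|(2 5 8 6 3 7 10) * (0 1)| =14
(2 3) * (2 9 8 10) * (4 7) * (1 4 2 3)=(1 4 7 2)(3 9 8 10)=[0, 4, 1, 9, 7, 5, 6, 2, 10, 8, 3]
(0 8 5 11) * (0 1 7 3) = (0 8 5 11 1 7 3) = [8, 7, 2, 0, 4, 11, 6, 3, 5, 9, 10, 1]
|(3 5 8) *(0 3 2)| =5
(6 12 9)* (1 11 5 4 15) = (1 11 5 4 15)(6 12 9) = [0, 11, 2, 3, 15, 4, 12, 7, 8, 6, 10, 5, 9, 13, 14, 1]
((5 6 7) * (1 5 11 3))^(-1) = ((1 5 6 7 11 3))^(-1) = (1 3 11 7 6 5)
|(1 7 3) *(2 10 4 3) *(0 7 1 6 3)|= |(0 7 2 10 4)(3 6)|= 10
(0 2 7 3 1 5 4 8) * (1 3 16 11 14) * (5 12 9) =(0 2 7 16 11 14 1 12 9 5 4 8) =[2, 12, 7, 3, 8, 4, 6, 16, 0, 5, 10, 14, 9, 13, 1, 15, 11]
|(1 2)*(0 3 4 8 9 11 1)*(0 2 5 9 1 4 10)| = |(0 3 10)(1 5 9 11 4 8)| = 6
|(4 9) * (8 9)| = |(4 8 9)| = 3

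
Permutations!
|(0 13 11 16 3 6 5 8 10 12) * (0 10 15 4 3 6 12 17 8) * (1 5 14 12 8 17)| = |(17)(0 13 11 16 6 14 12 10 1 5)(3 8 15 4)| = 20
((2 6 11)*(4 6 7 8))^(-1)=((2 7 8 4 6 11))^(-1)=(2 11 6 4 8 7)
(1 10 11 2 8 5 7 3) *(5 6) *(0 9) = (0 9)(1 10 11 2 8 6 5 7 3) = [9, 10, 8, 1, 4, 7, 5, 3, 6, 0, 11, 2]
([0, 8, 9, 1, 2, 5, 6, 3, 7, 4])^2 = [0, 7, 4, 8, 9, 5, 6, 1, 3, 2]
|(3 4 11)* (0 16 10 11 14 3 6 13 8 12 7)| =9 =|(0 16 10 11 6 13 8 12 7)(3 4 14)|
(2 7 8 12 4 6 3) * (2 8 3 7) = (3 8 12 4 6 7) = [0, 1, 2, 8, 6, 5, 7, 3, 12, 9, 10, 11, 4]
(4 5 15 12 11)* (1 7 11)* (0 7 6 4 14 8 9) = [7, 6, 2, 3, 5, 15, 4, 11, 9, 0, 10, 14, 1, 13, 8, 12] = (0 7 11 14 8 9)(1 6 4 5 15 12)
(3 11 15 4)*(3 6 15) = (3 11)(4 6 15) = [0, 1, 2, 11, 6, 5, 15, 7, 8, 9, 10, 3, 12, 13, 14, 4]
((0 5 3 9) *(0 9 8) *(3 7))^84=(9)(0 8 3 7 5)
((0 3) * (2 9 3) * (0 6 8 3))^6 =(9)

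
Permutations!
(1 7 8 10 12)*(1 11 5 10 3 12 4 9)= (1 7 8 3 12 11 5 10 4 9)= [0, 7, 2, 12, 9, 10, 6, 8, 3, 1, 4, 5, 11]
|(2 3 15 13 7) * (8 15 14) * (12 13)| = 8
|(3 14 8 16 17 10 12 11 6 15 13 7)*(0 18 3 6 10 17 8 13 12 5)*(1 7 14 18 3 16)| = 26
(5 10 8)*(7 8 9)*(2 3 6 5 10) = (2 3 6 5)(7 8 10 9) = [0, 1, 3, 6, 4, 2, 5, 8, 10, 7, 9]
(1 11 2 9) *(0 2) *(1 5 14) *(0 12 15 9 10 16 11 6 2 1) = [1, 6, 10, 3, 4, 14, 2, 7, 8, 5, 16, 12, 15, 13, 0, 9, 11] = (0 1 6 2 10 16 11 12 15 9 5 14)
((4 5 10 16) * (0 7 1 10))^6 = ((0 7 1 10 16 4 5))^6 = (0 5 4 16 10 1 7)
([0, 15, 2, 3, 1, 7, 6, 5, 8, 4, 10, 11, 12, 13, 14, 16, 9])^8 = [0, 9, 2, 3, 16, 5, 6, 7, 8, 15, 10, 11, 12, 13, 14, 4, 1]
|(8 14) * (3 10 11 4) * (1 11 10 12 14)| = 7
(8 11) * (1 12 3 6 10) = (1 12 3 6 10)(8 11) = [0, 12, 2, 6, 4, 5, 10, 7, 11, 9, 1, 8, 3]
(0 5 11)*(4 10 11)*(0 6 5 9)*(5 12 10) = (0 9)(4 5)(6 12 10 11) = [9, 1, 2, 3, 5, 4, 12, 7, 8, 0, 11, 6, 10]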